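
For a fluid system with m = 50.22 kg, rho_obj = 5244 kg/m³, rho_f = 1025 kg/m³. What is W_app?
Formula: W_{app} = mg\left(1 - \frac{\rho_f}{\rho_{obj}}\right)
W_app = 50.22·9.81·(1 − 1025/5244) = 396.4 N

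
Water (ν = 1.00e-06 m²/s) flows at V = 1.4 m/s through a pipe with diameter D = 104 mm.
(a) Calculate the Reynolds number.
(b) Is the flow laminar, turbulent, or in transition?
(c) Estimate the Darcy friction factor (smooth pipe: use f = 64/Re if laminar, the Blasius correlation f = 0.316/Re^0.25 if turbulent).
(a) Re = V·D/ν = 1.4·0.104/1.00e-06 = 145600
(b) Flow regime: turbulent (Re > 4000)
(c) Friction factor: f = 0.316/Re^0.25 = 0.316/145600^0.25 = 0.01618 (Blasius is strictly valid for Re ≲ 1e5; used here as the smooth-pipe estimate the problem specifies)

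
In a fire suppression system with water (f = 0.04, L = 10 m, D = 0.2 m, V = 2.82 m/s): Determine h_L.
Formula: h_L = f \frac{L}{D} \frac{V^2}{2g}
h_L = 0.04·(10/0.2)·2.82²/(2·9.81) = 0.8106 m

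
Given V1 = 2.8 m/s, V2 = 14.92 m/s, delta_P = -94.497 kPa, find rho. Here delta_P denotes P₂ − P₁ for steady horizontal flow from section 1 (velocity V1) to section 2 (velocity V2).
Formula: \Delta P = \frac{1}{2} \rho (V_1^2 - V_2^2)
Substituting knowns: -94.497 = 0.5·rho·(2.8² − 14.92²)/1000
Solving for rho: rho = 2·(-94.497·1000)/(2.8² − 14.92²) = 880 kg/m³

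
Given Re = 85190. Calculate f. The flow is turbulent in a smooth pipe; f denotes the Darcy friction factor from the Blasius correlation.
Formula: f = \frac{0.316}{Re^{0.25}}
f = 0.316/85190^0.25 = 0.0185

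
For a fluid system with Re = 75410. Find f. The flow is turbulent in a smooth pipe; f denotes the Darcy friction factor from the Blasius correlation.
Formula: f = \frac{0.316}{Re^{0.25}}
f = 0.316/75410^0.25 = 0.01907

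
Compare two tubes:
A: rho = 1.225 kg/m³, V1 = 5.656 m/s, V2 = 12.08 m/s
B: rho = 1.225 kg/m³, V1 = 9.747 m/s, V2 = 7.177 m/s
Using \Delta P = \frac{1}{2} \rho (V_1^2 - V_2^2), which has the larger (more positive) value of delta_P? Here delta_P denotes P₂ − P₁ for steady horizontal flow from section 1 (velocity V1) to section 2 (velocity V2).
delta_P(A) = -0.06979 kPa, delta_P(B) = 0.02664 kPa. Answer: B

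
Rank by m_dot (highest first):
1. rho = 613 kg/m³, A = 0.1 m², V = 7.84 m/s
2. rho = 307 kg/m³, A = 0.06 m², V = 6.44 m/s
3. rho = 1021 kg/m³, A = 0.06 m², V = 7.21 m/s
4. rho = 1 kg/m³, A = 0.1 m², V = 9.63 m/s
Case 1: m_dot = 480.6 kg/s
Case 2: m_dot = 118.6 kg/s
Case 3: m_dot = 441.7 kg/s
Case 4: m_dot = 0.963 kg/s
Ranking (highest first): 1, 3, 2, 4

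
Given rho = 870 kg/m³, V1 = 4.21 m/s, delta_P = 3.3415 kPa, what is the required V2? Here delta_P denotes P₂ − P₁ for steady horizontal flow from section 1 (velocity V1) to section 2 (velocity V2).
Formula: \Delta P = \frac{1}{2} \rho (V_1^2 - V_2^2)
Substituting knowns: 3.3415 = 0.5·870·(4.21² − V2²)/1000
Solving for V2: V2 = √(4.21² − 2·(3.3415·1000)/870) = 3.169 m/s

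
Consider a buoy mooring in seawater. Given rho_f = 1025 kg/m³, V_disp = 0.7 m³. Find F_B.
Formula: F_B = \rho_f g V_{disp}
F_B = 1025·9.81·0.7 = 7039 N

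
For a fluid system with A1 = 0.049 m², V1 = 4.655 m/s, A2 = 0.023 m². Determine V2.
Formula: V_2 = \frac{A_1 V_1}{A_2}
V2 = 0.049·4.655/0.023 = 9.917 m/s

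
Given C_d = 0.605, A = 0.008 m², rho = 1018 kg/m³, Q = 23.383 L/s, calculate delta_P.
Formula: Q = C_d A \sqrt{\frac{2 \Delta P}{\rho}}
Substituting knowns: 23.383 = 0.605·0.008·√(2·(delta_P·1000)/1018)·1000
Solving for delta_P: delta_P = ((23.383/1000)/(0.605·0.008))²·1018/2/1000 = 11.88 kPa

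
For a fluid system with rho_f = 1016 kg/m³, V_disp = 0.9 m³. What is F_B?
Formula: F_B = \rho_f g V_{disp}
F_B = 1016·9.81·0.9 = 8970 N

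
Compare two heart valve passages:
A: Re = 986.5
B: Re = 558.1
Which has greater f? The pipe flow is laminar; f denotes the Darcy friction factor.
f(A) = 0.06488, f(B) = 0.1147. Answer: B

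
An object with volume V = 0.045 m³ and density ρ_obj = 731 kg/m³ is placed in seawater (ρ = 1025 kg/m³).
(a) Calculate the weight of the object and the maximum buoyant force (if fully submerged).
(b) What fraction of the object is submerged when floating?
(a) W=rho_obj*g*V=731*9.81*0.045=322.7 N; F_B(max)=rho*g*V=1025*9.81*0.045=452.5 N
(b) Floating fraction=rho_obj/rho=731/1025=0.713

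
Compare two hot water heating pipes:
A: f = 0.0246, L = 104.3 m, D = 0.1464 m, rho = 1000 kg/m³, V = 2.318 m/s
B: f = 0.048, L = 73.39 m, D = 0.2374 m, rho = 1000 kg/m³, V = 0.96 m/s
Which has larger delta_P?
delta_P(A) = 47.08 kPa, delta_P(B) = 6.838 kPa. Answer: A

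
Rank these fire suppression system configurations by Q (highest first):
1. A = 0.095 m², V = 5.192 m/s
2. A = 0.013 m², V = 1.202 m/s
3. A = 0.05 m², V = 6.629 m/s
Case 1: Q = 493.2 L/s
Case 2: Q = 15.63 L/s
Case 3: Q = 331.5 L/s
Ranking (highest first): 1, 3, 2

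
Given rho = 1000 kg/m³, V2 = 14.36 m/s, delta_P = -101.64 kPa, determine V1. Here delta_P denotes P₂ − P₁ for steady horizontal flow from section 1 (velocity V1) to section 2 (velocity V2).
Formula: \Delta P = \frac{1}{2} \rho (V_1^2 - V_2^2)
Substituting knowns: -101.64 = 0.5·1000·(V1² − 14.36²)/1000
Solving for V1: V1 = √(14.36² + 2·(-101.64·1000)/1000) = 1.712 m/s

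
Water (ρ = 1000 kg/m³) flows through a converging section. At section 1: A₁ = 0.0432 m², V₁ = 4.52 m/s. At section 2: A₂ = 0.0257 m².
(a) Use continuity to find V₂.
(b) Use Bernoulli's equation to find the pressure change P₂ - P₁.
(a) Continuity: A₁V₁=A₂V₂ -> V₂=A₁V₁/A₂=0.0432*4.52/0.0257=7.60 m/s
(b) Bernoulli: P₂-P₁=0.5*rho*(V₁^2-V₂^2)/1000=0.5*1000*(4.52^2-7.60^2)/1000=-18.66 kPa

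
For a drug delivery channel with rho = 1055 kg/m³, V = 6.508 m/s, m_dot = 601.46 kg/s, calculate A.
Formula: \dot{m} = \rho A V
Substituting knowns: 601.46 = 1055·A·6.508
Solving for A: A = 601.46/(1055·6.508) = 0.0876 m²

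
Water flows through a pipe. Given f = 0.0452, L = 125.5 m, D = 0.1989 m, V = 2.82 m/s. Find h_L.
Formula: h_L = f \frac{L}{D} \frac{V^2}{2g}
h_L = 0.0452·(125.5/0.1989)·2.82²/(2·9.81) = 11.56 m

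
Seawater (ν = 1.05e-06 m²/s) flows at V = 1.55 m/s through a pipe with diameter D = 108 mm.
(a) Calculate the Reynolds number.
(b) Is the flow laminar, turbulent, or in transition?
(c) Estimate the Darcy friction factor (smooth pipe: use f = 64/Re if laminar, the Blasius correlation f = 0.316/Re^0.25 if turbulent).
(a) Re = V·D/ν = 1.55·0.108/1.05e-06 = 159430
(b) Flow regime: turbulent (Re > 4000)
(c) Friction factor: f = 0.316/Re^0.25 = 0.316/159430^0.25 = 0.01581 (Blasius is strictly valid for Re ≲ 1e5; used here as the smooth-pipe estimate the problem specifies)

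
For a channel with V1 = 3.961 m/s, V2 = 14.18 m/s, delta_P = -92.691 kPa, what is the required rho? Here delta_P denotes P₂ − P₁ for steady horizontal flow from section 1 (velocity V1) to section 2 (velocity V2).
Formula: \Delta P = \frac{1}{2} \rho (V_1^2 - V_2^2)
Substituting knowns: -92.691 = 0.5·rho·(3.961² − 14.18²)/1000
Solving for rho: rho = 2·(-92.691·1000)/(3.961² − 14.18²) = 1000 kg/m³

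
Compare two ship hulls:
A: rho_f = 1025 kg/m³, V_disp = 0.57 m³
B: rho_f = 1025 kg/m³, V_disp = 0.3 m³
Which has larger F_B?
F_B(A) = 5731 N, F_B(B) = 3017 N. Answer: A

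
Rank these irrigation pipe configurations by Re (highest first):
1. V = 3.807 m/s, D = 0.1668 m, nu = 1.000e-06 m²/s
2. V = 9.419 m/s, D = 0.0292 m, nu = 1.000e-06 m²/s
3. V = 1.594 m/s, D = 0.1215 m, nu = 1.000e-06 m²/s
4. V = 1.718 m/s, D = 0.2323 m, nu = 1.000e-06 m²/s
Case 1: Re = 635008
Case 2: Re = 275035
Case 3: Re = 193671
Case 4: Re = 399091
Ranking (highest first): 1, 4, 2, 3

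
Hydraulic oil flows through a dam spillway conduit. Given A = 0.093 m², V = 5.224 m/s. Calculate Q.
Formula: Q = A V
Q = 0.093·5.224·1000 = 485.8 L/s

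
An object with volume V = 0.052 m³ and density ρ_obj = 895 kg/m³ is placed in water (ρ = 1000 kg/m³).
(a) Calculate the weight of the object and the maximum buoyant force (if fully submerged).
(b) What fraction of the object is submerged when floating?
(a) W=rho_obj*g*V=895*9.81*0.052=456.6 N; F_B(max)=rho*g*V=1000*9.81*0.052=510.1 N
(b) Floating fraction=rho_obj/rho=895/1000=0.895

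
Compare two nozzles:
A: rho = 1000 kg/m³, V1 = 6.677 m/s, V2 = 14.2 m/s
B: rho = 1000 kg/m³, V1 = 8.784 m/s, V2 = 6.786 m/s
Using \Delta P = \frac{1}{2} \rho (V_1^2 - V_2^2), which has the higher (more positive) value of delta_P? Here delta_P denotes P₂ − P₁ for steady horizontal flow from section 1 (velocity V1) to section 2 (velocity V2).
delta_P(A) = -78.53 kPa, delta_P(B) = 15.55 kPa. Answer: B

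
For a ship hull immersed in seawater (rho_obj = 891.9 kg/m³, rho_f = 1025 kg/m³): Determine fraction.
Formula: f_{sub} = \frac{\rho_{obj}}{\rho_f}
fraction = 891.9/1025 = 0.8701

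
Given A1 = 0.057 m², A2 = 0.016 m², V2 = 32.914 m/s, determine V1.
Formula: V_2 = \frac{A_1 V_1}{A_2}
Substituting knowns: 32.914 = 0.057·V1/0.016
Solving for V1: V1 = 32.914·0.016/0.057 = 9.239 m/s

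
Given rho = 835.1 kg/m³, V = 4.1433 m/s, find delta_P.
Formula: V = \sqrt{\frac{2 \Delta P}{\rho}}
Substituting knowns: 4.1433 = √(2·(delta_P·1000)/835.1)
Solving for delta_P: delta_P = 4.1433²·835.1/2/1000 = 7.168 kPa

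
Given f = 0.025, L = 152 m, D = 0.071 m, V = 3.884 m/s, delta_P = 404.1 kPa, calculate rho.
Formula: \Delta P = f \frac{L}{D} \frac{\rho V^2}{2}
Substituting knowns: 404.1 = 0.025·(152/0.071)·0.5·rho·3.884²/1000
Solving for rho: rho = (404.1·1000)/(0.025·(152/0.071)·0.5·3.884²) = 1001 kg/m³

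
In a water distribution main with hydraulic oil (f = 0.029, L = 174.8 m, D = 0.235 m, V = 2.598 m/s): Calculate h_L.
Formula: h_L = f \frac{L}{D} \frac{V^2}{2g}
h_L = 0.029·(174.8/0.235)·2.598²/(2·9.81) = 7.421 m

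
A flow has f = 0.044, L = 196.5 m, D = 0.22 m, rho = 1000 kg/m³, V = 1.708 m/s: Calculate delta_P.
Formula: \Delta P = f \frac{L}{D} \frac{\rho V^2}{2}
delta_P = 0.044·(196.5/0.22)·0.5·1000·1.708²/1000 = 57.32 kPa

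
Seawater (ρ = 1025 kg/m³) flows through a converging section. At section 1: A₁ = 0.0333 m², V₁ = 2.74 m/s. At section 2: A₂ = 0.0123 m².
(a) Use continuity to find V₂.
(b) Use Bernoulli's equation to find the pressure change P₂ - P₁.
(a) Continuity: A₁V₁=A₂V₂ -> V₂=A₁V₁/A₂=0.0333*2.74/0.0123=7.42 m/s
(b) Bernoulli: P₂-P₁=0.5*rho*(V₁^2-V₂^2)/1000=0.5*1025*(2.74^2-7.42^2)/1000=-24.37 kPa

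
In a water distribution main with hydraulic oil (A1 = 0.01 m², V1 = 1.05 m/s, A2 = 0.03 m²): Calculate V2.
Formula: V_2 = \frac{A_1 V_1}{A_2}
V2 = 0.01·1.05/0.03 = 0.35 m/s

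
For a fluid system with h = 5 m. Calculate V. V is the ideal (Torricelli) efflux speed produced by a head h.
Formula: V = \sqrt{2 g h}
V = √(2·9.81·5) = 9.905 m/s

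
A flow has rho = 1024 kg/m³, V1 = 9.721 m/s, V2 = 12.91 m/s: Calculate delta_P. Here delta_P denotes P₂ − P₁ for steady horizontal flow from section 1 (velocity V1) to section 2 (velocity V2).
Formula: \Delta P = \frac{1}{2} \rho (V_1^2 - V_2^2)
delta_P = 0.5·1024·(9.721² − 12.91²)/1000 = -36.95 kPa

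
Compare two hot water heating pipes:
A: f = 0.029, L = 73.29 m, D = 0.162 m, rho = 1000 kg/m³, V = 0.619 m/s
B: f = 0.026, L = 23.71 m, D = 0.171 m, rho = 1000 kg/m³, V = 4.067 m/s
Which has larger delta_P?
delta_P(A) = 2.514 kPa, delta_P(B) = 29.81 kPa. Answer: B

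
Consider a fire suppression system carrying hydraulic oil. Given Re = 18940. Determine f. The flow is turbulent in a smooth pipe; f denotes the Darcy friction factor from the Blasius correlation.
Formula: f = \frac{0.316}{Re^{0.25}}
f = 0.316/18940^0.25 = 0.02694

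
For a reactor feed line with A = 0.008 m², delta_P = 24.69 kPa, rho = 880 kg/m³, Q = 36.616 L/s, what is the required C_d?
Formula: Q = C_d A \sqrt{\frac{2 \Delta P}{\rho}}
Substituting knowns: 36.616 = C_d·0.008·√(2·(24.69·1000)/880)·1000
Solving for C_d: C_d = (36.616/1000)/(0.008·√(2·(24.69·1000)/880)) = 0.611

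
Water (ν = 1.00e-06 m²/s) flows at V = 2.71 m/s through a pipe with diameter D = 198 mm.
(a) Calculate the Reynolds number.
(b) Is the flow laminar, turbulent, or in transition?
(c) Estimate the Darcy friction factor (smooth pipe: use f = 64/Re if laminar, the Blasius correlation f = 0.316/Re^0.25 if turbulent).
(a) Re = V·D/ν = 2.71·0.198/1.00e-06 = 536580
(b) Flow regime: turbulent (Re > 4000)
(c) Friction factor: f = 0.316/Re^0.25 = 0.316/536580^0.25 = 0.01168 (Blasius is strictly valid for Re ≲ 1e5; used here as the smooth-pipe estimate the problem specifies)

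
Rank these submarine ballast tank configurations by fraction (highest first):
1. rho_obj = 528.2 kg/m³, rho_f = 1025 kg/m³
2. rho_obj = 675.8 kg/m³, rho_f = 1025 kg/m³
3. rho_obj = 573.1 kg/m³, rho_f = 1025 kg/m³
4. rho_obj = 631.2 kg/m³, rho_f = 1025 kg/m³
Case 1: fraction = 0.5153
Case 2: fraction = 0.6593
Case 3: fraction = 0.5591
Case 4: fraction = 0.6158
Ranking (highest first): 2, 4, 3, 1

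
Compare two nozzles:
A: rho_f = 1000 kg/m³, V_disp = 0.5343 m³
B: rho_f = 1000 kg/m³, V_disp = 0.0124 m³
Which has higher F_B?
F_B(A) = 5241 N, F_B(B) = 121.6 N. Answer: A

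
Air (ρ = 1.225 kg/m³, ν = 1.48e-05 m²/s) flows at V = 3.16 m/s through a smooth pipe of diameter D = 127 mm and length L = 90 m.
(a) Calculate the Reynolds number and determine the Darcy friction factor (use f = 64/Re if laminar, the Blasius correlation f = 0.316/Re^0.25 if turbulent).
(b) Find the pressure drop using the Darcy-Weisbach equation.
(a) Re = V·D/ν = 3.16·0.127/1.48e-05 = 27116 → turbulent (Re > 4000); f = 0.316/Re^0.25 = 0.316/27116^0.25 = 0.024625
(b) Darcy-Weisbach: ΔP = f·(L/D)·½ρV²/1000 = 0.024625·(90/0.127)·½·1.225·3.16²/1000 = 0.1067 kPa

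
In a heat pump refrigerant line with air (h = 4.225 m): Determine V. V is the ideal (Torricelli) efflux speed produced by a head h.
Formula: V = \sqrt{2 g h}
V = √(2·9.81·4.225) = 9.105 m/s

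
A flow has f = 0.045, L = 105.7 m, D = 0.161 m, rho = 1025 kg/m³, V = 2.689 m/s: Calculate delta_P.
Formula: \Delta P = f \frac{L}{D} \frac{\rho V^2}{2}
delta_P = 0.045·(105.7/0.161)·0.5·1025·2.689²/1000 = 109.5 kPa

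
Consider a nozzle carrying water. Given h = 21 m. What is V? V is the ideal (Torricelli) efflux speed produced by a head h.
Formula: V = \sqrt{2 g h}
V = √(2·9.81·21) = 20.3 m/s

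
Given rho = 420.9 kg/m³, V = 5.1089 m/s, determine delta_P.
Formula: V = \sqrt{\frac{2 \Delta P}{\rho}}
Substituting knowns: 5.1089 = √(2·(delta_P·1000)/420.9)
Solving for delta_P: delta_P = 5.1089²·420.9/2/1000 = 5.493 kPa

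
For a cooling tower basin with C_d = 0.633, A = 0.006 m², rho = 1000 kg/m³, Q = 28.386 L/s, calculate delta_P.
Formula: Q = C_d A \sqrt{\frac{2 \Delta P}{\rho}}
Substituting knowns: 28.386 = 0.633·0.006·√(2·(delta_P·1000)/1000)·1000
Solving for delta_P: delta_P = ((28.386/1000)/(0.633·0.006))²·1000/2/1000 = 27.93 kPa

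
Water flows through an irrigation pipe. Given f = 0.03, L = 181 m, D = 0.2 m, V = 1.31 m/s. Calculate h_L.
Formula: h_L = f \frac{L}{D} \frac{V^2}{2g}
h_L = 0.03·(181/0.2)·1.31²/(2·9.81) = 2.375 m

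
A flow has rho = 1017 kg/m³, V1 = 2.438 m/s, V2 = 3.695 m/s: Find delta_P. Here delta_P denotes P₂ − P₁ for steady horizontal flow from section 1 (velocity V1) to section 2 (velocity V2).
Formula: \Delta P = \frac{1}{2} \rho (V_1^2 - V_2^2)
delta_P = 0.5·1017·(2.438² − 3.695²)/1000 = -3.92 kPa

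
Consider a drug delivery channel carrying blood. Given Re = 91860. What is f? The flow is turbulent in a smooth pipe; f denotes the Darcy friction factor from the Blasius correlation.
Formula: f = \frac{0.316}{Re^{0.25}}
f = 0.316/91860^0.25 = 0.01815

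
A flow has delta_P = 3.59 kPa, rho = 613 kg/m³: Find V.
Formula: V = \sqrt{\frac{2 \Delta P}{\rho}}
V = √(2·(3.59·1000)/613) = 3.422 m/s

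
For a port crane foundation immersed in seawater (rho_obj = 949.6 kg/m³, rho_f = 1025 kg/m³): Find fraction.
Formula: f_{sub} = \frac{\rho_{obj}}{\rho_f}
fraction = 949.6/1025 = 0.9264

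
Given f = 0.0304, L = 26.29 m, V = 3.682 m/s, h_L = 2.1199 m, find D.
Formula: h_L = f \frac{L}{D} \frac{V^2}{2g}
Substituting knowns: 2.1199 = 0.0304·(26.29/D)·3.682²/(2·9.81)
Solving for D: D = 0.0304·26.29·3.682²/(2·9.81·2.1199) = 0.2605 m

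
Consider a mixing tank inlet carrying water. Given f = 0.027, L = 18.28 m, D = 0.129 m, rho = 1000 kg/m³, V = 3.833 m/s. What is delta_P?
Formula: \Delta P = f \frac{L}{D} \frac{\rho V^2}{2}
delta_P = 0.027·(18.28/0.129)·0.5·1000·3.833²/1000 = 28.11 kPa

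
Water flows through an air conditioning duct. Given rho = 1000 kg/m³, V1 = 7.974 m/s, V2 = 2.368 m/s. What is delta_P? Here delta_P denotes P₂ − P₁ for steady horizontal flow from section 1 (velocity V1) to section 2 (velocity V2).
Formula: \Delta P = \frac{1}{2} \rho (V_1^2 - V_2^2)
delta_P = 0.5·1000·(7.974² − 2.368²)/1000 = 28.99 kPa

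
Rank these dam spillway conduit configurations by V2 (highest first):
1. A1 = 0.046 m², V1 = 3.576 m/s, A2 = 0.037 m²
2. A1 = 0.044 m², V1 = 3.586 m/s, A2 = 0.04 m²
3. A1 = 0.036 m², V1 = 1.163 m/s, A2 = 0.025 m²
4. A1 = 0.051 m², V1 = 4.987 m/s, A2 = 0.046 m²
Case 1: V2 = 4.446 m/s
Case 2: V2 = 3.945 m/s
Case 3: V2 = 1.675 m/s
Case 4: V2 = 5.529 m/s
Ranking (highest first): 4, 1, 2, 3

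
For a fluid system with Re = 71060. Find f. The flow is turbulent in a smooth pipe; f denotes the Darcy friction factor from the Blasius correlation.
Formula: f = \frac{0.316}{Re^{0.25}}
f = 0.316/71060^0.25 = 0.01935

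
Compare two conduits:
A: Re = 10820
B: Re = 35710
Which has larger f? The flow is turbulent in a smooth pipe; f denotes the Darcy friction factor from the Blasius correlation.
f(A) = 0.03098, f(B) = 0.02299. Answer: A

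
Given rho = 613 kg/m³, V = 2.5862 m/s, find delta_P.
Formula: V = \sqrt{\frac{2 \Delta P}{\rho}}
Substituting knowns: 2.5862 = √(2·(delta_P·1000)/613)
Solving for delta_P: delta_P = 2.5862²·613/2/1000 = 2.05 kPa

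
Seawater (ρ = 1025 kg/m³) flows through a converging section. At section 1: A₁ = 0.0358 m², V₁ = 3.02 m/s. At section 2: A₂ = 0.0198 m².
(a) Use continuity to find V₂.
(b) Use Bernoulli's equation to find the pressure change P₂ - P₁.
(a) Continuity: A₁V₁=A₂V₂ -> V₂=A₁V₁/A₂=0.0358*3.02/0.0198=5.46 m/s
(b) Bernoulli: P₂-P₁=0.5*rho*(V₁^2-V₂^2)/1000=0.5*1025*(3.02^2-5.46^2)/1000=-10.6 kPa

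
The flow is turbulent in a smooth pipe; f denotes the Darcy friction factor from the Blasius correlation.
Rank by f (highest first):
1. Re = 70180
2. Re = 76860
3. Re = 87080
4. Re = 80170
Case 1: f = 0.01941
Case 2: f = 0.01898
Case 3: f = 0.0184
Case 4: f = 0.01878
Ranking (highest first): 1, 2, 4, 3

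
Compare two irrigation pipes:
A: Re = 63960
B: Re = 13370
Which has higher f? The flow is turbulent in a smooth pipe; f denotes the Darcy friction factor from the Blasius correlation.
f(A) = 0.01987, f(B) = 0.02939. Answer: B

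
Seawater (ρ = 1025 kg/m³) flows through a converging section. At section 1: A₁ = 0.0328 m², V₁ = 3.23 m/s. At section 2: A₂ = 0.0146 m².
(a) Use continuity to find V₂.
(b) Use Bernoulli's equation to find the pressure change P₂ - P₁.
(a) Continuity: A₁V₁=A₂V₂ -> V₂=A₁V₁/A₂=0.0328*3.23/0.0146=7.26 m/s
(b) Bernoulli: P₂-P₁=0.5*rho*(V₁^2-V₂^2)/1000=0.5*1025*(3.23^2-7.26^2)/1000=-21.67 kPa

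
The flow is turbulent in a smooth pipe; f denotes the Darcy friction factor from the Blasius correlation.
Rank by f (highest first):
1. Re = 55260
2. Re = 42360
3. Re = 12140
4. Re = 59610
Case 1: f = 0.02061
Case 2: f = 0.02203
Case 3: f = 0.0301
Case 4: f = 0.02022
Ranking (highest first): 3, 2, 1, 4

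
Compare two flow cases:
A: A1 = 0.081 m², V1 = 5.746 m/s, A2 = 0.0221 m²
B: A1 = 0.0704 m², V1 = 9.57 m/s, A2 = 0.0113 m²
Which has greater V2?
V2(A) = 21.06 m/s, V2(B) = 59.62 m/s. Answer: B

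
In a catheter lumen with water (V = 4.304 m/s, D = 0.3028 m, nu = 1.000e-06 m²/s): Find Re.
Formula: Re = \frac{V D}{\nu}
Re = 4.304·0.3028/1.000e-06 = 1.303e+06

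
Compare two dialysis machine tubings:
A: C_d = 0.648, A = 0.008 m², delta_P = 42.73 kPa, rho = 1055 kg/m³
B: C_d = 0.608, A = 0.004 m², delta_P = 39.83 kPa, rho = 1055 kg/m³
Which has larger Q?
Q(A) = 46.66 L/s, Q(B) = 21.13 L/s. Answer: A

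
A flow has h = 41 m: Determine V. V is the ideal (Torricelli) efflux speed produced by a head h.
Formula: V = \sqrt{2 g h}
V = √(2·9.81·41) = 28.36 m/s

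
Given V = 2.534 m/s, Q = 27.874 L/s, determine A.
Formula: Q = A V
Substituting knowns: 27.874 = A·2.534·1000
Solving for A: A = (27.874/1000)/2.534 = 0.011 m²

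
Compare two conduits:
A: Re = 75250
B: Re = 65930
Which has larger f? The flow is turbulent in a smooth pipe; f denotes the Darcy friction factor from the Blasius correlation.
f(A) = 0.01908, f(B) = 0.01972. Answer: B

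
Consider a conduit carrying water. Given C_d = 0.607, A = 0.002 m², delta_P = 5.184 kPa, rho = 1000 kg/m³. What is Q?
Formula: Q = C_d A \sqrt{\frac{2 \Delta P}{\rho}}
Q = 0.607·0.002·√(2·(5.184·1000)/1000)·1000 = 3.909 L/s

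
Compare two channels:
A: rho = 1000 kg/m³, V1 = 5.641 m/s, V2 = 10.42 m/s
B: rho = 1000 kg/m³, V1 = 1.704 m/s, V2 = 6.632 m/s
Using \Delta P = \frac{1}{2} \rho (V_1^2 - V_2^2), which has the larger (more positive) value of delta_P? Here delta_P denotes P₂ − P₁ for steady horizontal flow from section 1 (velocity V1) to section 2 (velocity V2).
delta_P(A) = -38.38 kPa, delta_P(B) = -20.54 kPa. Answer: B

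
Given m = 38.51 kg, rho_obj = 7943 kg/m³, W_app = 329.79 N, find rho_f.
Formula: W_{app} = mg\left(1 - \frac{\rho_f}{\rho_{obj}}\right)
Substituting knowns: 329.79 = 38.51·9.81·(1 − rho_f/7943)
Solving for rho_f: rho_f = 7943·(1 − 329.79/(38.51·9.81)) = 1009 kg/m³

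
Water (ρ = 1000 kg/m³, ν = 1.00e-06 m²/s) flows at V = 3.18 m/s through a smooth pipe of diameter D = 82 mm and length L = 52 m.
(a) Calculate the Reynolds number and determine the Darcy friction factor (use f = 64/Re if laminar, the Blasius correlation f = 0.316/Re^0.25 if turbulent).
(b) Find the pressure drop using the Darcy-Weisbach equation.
(a) Re = V·D/ν = 3.18·0.082/1.00e-06 = 260760 → turbulent (Re > 4000); f = 0.316/Re^0.25 = 0.316/260760^0.25 = 0.013984 (Blasius is strictly valid for Re ≲ 1e5; used here as the smooth-pipe estimate the problem specifies)
(b) Darcy-Weisbach: ΔP = f·(L/D)·½ρV²/1000 = 0.013984·(52/0.082)·½·1000·3.18²/1000 = 44.84 kPa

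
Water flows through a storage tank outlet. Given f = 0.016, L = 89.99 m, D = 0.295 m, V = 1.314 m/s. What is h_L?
Formula: h_L = f \frac{L}{D} \frac{V^2}{2g}
h_L = 0.016·(89.99/0.295)·1.314²/(2·9.81) = 0.4295 m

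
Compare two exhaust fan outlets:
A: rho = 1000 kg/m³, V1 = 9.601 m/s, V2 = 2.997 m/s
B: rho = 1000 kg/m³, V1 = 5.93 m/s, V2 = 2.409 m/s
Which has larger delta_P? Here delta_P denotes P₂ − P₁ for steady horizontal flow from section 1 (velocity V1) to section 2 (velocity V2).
delta_P(A) = 41.6 kPa, delta_P(B) = 14.68 kPa. Answer: A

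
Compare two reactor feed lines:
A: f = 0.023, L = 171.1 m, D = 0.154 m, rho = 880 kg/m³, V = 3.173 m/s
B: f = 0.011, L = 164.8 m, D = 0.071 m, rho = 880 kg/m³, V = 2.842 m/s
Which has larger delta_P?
delta_P(A) = 113.2 kPa, delta_P(B) = 90.74 kPa. Answer: A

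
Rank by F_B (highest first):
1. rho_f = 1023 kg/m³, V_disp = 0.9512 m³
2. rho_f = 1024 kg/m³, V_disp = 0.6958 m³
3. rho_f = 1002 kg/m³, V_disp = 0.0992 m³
Case 1: F_B = 9546 N
Case 2: F_B = 6990 N
Case 3: F_B = 975.1 N
Ranking (highest first): 1, 2, 3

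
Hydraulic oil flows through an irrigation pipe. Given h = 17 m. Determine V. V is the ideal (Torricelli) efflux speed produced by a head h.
Formula: V = \sqrt{2 g h}
V = √(2·9.81·17) = 18.26 m/s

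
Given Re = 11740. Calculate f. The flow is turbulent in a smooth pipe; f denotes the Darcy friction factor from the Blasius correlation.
Formula: f = \frac{0.316}{Re^{0.25}}
f = 0.316/11740^0.25 = 0.03036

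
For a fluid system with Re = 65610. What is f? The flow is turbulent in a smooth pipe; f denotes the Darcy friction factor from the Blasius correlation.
Formula: f = \frac{0.316}{Re^{0.25}}
f = 0.316/65610^0.25 = 0.01974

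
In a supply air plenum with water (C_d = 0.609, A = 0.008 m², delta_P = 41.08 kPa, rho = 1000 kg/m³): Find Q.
Formula: Q = C_d A \sqrt{\frac{2 \Delta P}{\rho}}
Q = 0.609·0.008·√(2·(41.08·1000)/1000)·1000 = 44.16 L/s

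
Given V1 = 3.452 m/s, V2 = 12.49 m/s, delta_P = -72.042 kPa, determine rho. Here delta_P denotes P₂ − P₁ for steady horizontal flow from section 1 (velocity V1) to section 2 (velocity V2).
Formula: \Delta P = \frac{1}{2} \rho (V_1^2 - V_2^2)
Substituting knowns: -72.042 = 0.5·rho·(3.452² − 12.49²)/1000
Solving for rho: rho = 2·(-72.042·1000)/(3.452² − 12.49²) = 1000 kg/m³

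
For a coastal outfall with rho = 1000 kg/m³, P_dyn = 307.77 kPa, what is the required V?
Formula: P_{dyn} = \frac{1}{2} \rho V^2
Substituting knowns: 307.77 = 0.5·1000·V²/1000
Solving for V: V = √(2·(307.77·1000)/1000) = 24.81 m/s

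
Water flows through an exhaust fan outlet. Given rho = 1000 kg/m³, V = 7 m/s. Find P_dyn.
Formula: P_{dyn} = \frac{1}{2} \rho V^2
P_dyn = 0.5·1000·7²/1000 = 24.5 kPa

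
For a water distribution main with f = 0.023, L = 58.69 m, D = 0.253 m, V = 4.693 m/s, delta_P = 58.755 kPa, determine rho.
Formula: \Delta P = f \frac{L}{D} \frac{\rho V^2}{2}
Substituting knowns: 58.755 = 0.023·(58.69/0.253)·0.5·rho·4.693²/1000
Solving for rho: rho = (58.755·1000)/(0.023·(58.69/0.253)·0.5·4.693²) = 1000 kg/m³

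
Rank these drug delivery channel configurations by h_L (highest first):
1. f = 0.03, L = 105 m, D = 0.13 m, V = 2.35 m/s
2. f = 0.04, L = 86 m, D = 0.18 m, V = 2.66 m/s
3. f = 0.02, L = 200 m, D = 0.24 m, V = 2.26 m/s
Case 1: h_L = 6.82 m
Case 2: h_L = 6.892 m
Case 3: h_L = 4.339 m
Ranking (highest first): 2, 1, 3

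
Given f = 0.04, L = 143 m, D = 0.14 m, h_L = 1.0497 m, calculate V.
Formula: h_L = f \frac{L}{D} \frac{V^2}{2g}
Substituting knowns: 1.0497 = 0.04·(143/0.14)·V²/(2·9.81)
Solving for V: V = √(1.0497·2·9.81/(0.04·(143/0.14))) = 0.71 m/s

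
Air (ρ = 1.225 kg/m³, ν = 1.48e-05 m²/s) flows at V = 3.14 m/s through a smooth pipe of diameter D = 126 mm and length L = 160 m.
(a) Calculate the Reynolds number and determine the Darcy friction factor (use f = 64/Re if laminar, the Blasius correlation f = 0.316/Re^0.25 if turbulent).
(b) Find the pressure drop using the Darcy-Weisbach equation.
(a) Re = V·D/ν = 3.14·0.126/1.48e-05 = 26732 → turbulent (Re > 4000); f = 0.316/Re^0.25 = 0.316/26732^0.25 = 0.024713
(b) Darcy-Weisbach: ΔP = f·(L/D)·½ρV²/1000 = 0.024713·(160/0.126)·½·1.225·3.14²/1000 = 0.1895 kPa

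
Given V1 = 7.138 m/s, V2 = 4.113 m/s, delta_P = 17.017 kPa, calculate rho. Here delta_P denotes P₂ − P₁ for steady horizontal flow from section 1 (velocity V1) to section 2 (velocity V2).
Formula: \Delta P = \frac{1}{2} \rho (V_1^2 - V_2^2)
Substituting knowns: 17.017 = 0.5·rho·(7.138² − 4.113²)/1000
Solving for rho: rho = 2·(17.017·1000)/(7.138² − 4.113²) = 1000 kg/m³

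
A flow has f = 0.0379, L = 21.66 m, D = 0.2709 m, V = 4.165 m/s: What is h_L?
Formula: h_L = f \frac{L}{D} \frac{V^2}{2g}
h_L = 0.0379·(21.66/0.2709)·4.165²/(2·9.81) = 2.679 m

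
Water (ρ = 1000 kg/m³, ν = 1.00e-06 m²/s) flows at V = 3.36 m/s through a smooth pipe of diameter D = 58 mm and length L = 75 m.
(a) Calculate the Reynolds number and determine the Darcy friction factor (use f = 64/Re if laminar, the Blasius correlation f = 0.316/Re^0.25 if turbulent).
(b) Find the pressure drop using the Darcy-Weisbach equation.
(a) Re = V·D/ν = 3.36·0.058/1.00e-06 = 194880 → turbulent (Re > 4000); f = 0.316/Re^0.25 = 0.316/194880^0.25 = 0.01504 (Blasius is strictly valid for Re ≲ 1e5; used here as the smooth-pipe estimate the problem specifies)
(b) Darcy-Weisbach: ΔP = f·(L/D)·½ρV²/1000 = 0.01504·(75/0.058)·½·1000·3.36²/1000 = 109.8 kPa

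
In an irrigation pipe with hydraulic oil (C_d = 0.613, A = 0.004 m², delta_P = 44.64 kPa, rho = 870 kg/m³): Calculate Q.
Formula: Q = C_d A \sqrt{\frac{2 \Delta P}{\rho}}
Q = 0.613·0.004·√(2·(44.64·1000)/870)·1000 = 24.84 L/s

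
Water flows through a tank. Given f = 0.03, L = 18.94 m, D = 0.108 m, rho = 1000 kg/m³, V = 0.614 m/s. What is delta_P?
Formula: \Delta P = f \frac{L}{D} \frac{\rho V^2}{2}
delta_P = 0.03·(18.94/0.108)·0.5·1000·0.614²/1000 = 0.9917 kPa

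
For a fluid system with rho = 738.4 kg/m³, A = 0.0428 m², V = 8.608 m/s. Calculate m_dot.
Formula: \dot{m} = \rho A V
m_dot = 738.4·0.0428·8.608 = 272 kg/s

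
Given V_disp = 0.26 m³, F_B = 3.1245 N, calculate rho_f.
Formula: F_B = \rho_f g V_{disp}
Substituting knowns: 3.1245 = rho_f·9.81·0.26
Solving for rho_f: rho_f = 3.1245/(9.81·0.26) = 1.225 kg/m³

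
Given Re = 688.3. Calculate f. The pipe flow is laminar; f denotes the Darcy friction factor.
Formula: f = \frac{64}{Re}
f = 64/688.3 = 0.09298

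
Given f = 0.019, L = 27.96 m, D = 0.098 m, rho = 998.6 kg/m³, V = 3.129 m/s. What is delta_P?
Formula: \Delta P = f \frac{L}{D} \frac{\rho V^2}{2}
delta_P = 0.019·(27.96/0.098)·0.5·998.6·3.129²/1000 = 26.5 kPa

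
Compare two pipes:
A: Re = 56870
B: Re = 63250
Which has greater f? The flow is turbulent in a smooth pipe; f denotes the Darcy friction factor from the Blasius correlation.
f(A) = 0.02046, f(B) = 0.01993. Answer: A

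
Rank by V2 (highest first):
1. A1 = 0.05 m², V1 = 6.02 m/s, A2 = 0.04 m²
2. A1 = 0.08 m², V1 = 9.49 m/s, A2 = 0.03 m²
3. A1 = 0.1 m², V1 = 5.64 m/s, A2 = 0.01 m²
Case 1: V2 = 7.525 m/s
Case 2: V2 = 25.31 m/s
Case 3: V2 = 56.4 m/s
Ranking (highest first): 3, 2, 1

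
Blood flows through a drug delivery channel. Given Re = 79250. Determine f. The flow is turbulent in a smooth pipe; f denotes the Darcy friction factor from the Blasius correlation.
Formula: f = \frac{0.316}{Re^{0.25}}
f = 0.316/79250^0.25 = 0.01883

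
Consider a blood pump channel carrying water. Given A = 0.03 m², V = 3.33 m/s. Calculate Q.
Formula: Q = A V
Q = 0.03·3.33·1000 = 99.9 L/s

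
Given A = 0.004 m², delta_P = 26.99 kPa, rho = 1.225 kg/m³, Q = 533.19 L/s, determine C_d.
Formula: Q = C_d A \sqrt{\frac{2 \Delta P}{\rho}}
Substituting knowns: 533.19 = C_d·0.004·√(2·(26.99·1000)/1.225)·1000
Solving for C_d: C_d = (533.19/1000)/(0.004·√(2·(26.99·1000)/1.225)) = 0.635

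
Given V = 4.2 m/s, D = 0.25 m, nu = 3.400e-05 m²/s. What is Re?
Formula: Re = \frac{V D}{\nu}
Re = 4.2·0.25/3.400e-05 = 30882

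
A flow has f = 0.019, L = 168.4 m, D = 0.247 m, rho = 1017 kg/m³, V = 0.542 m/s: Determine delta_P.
Formula: \Delta P = f \frac{L}{D} \frac{\rho V^2}{2}
delta_P = 0.019·(168.4/0.247)·0.5·1017·0.542²/1000 = 1.935 kPa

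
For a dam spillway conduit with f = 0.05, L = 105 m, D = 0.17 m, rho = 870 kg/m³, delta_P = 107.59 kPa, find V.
Formula: \Delta P = f \frac{L}{D} \frac{\rho V^2}{2}
Substituting knowns: 107.59 = 0.05·(105/0.17)·0.5·870·V²/1000
Solving for V: V = √((107.59·1000)/(0.05·(105/0.17)·0.5·870)) = 2.83 m/s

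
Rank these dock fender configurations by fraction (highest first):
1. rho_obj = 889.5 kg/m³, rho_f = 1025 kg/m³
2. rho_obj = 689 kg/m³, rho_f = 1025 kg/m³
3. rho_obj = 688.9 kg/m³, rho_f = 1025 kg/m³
Case 1: fraction = 0.8678
Case 2: fraction = 0.6722
Case 3: fraction = 0.6721
Ranking (highest first): 1, 2, 3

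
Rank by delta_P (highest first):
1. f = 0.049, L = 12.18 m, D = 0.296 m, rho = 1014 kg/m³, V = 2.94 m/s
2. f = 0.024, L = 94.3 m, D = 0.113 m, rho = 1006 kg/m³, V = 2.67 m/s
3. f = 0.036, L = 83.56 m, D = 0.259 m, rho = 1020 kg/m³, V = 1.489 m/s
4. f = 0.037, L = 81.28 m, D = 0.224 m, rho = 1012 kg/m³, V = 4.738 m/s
Case 1: delta_P = 8.836 kPa
Case 2: delta_P = 71.82 kPa
Case 3: delta_P = 13.13 kPa
Case 4: delta_P = 152.5 kPa
Ranking (highest first): 4, 2, 3, 1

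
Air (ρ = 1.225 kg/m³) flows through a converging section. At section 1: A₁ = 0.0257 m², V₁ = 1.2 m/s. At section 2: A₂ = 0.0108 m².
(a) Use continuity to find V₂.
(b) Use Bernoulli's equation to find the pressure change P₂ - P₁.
(a) Continuity: A₁V₁=A₂V₂ -> V₂=A₁V₁/A₂=0.0257*1.2/0.0108=2.86 m/s
(b) Bernoulli: P₂-P₁=0.5*rho*(V₁^2-V₂^2)/1000=0.5*1.225*(1.2^2-2.86^2)/1000=-0.004128 kPa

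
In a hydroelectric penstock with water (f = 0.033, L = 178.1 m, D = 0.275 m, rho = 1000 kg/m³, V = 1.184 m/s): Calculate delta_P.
Formula: \Delta P = f \frac{L}{D} \frac{\rho V^2}{2}
delta_P = 0.033·(178.1/0.275)·0.5·1000·1.184²/1000 = 14.98 kPa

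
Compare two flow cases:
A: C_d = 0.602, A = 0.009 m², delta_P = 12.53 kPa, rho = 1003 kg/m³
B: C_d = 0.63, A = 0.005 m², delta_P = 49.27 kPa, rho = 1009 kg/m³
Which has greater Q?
Q(A) = 27.08 L/s, Q(B) = 31.13 L/s. Answer: B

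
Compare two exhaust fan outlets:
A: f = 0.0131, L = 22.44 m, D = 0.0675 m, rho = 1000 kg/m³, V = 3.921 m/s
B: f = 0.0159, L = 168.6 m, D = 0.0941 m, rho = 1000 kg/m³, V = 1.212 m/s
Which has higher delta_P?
delta_P(A) = 33.48 kPa, delta_P(B) = 20.92 kPa. Answer: A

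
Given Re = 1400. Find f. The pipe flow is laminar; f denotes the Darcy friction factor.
Formula: f = \frac{64}{Re}
f = 64/1400 = 0.04571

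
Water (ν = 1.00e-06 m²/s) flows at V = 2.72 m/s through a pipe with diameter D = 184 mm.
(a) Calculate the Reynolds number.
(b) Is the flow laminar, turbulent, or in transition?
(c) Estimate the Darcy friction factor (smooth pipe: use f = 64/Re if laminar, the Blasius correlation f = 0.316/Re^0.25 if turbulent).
(a) Re = V·D/ν = 2.72·0.184/1.00e-06 = 500480
(b) Flow regime: turbulent (Re > 4000)
(c) Friction factor: f = 0.316/Re^0.25 = 0.316/500480^0.25 = 0.01188 (Blasius is strictly valid for Re ≲ 1e5; used here as the smooth-pipe estimate the problem specifies)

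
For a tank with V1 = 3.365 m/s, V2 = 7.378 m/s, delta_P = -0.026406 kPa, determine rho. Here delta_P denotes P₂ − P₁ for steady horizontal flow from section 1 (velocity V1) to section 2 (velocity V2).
Formula: \Delta P = \frac{1}{2} \rho (V_1^2 - V_2^2)
Substituting knowns: -0.026406 = 0.5·rho·(3.365² − 7.378²)/1000
Solving for rho: rho = 2·(-0.026406·1000)/(3.365² − 7.378²) = 1.225 kg/m³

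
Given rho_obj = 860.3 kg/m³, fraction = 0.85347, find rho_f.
Formula: f_{sub} = \frac{\rho_{obj}}{\rho_f}
Substituting knowns: 0.85347 = 860.3/rho_f
Solving for rho_f: rho_f = 860.3/0.85347 = 1008 kg/m³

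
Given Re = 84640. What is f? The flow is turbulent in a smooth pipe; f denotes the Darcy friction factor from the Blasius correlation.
Formula: f = \frac{0.316}{Re^{0.25}}
f = 0.316/84640^0.25 = 0.01853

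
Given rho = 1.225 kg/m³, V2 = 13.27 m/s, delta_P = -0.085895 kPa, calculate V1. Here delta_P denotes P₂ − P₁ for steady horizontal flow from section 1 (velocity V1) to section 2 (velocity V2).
Formula: \Delta P = \frac{1}{2} \rho (V_1^2 - V_2^2)
Substituting knowns: -0.085895 = 0.5·1.225·(V1² − 13.27²)/1000
Solving for V1: V1 = √(13.27² + 2·(-0.085895·1000)/1.225) = 5.988 m/s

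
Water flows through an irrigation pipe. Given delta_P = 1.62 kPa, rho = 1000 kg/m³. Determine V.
Formula: V = \sqrt{\frac{2 \Delta P}{\rho}}
V = √(2·(1.62·1000)/1000) = 1.8 m/s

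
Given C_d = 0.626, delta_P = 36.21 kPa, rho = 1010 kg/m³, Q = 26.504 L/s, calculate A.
Formula: Q = C_d A \sqrt{\frac{2 \Delta P}{\rho}}
Substituting knowns: 26.504 = 0.626·A·√(2·(36.21·1000)/1010)·1000
Solving for A: A = (26.504/1000)/(0.626·√(2·(36.21·1000)/1010)) = 0.005 m²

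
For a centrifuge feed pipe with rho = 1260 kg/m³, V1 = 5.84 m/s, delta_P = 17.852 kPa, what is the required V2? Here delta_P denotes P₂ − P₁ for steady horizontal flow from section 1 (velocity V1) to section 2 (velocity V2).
Formula: \Delta P = \frac{1}{2} \rho (V_1^2 - V_2^2)
Substituting knowns: 17.852 = 0.5·1260·(5.84² − V2²)/1000
Solving for V2: V2 = √(5.84² − 2·(17.852·1000)/1260) = 2.402 m/s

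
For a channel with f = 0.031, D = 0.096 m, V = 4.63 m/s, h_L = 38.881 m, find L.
Formula: h_L = f \frac{L}{D} \frac{V^2}{2g}
Substituting knowns: 38.881 = 0.031·(L/0.096)·4.63²/(2·9.81)
Solving for L: L = 38.881·2·9.81·0.096/(0.031·4.63²) = 110.2 m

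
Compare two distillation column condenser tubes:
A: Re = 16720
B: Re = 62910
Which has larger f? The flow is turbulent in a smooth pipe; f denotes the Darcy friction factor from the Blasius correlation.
f(A) = 0.02779, f(B) = 0.01995. Answer: A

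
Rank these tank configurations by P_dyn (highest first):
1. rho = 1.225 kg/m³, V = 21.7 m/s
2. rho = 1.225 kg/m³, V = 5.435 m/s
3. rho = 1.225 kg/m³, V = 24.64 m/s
Case 1: P_dyn = 0.2884 kPa
Case 2: P_dyn = 0.01809 kPa
Case 3: P_dyn = 0.3719 kPa
Ranking (highest first): 3, 1, 2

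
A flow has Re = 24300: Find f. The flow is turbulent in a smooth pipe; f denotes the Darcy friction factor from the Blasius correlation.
Formula: f = \frac{0.316}{Re^{0.25}}
f = 0.316/24300^0.25 = 0.02531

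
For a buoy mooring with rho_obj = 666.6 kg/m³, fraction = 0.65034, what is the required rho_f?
Formula: f_{sub} = \frac{\rho_{obj}}{\rho_f}
Substituting knowns: 0.65034 = 666.6/rho_f
Solving for rho_f: rho_f = 666.6/0.65034 = 1025 kg/m³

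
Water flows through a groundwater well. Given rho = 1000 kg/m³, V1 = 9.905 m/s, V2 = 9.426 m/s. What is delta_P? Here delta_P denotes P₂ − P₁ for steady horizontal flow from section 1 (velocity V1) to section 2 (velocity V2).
Formula: \Delta P = \frac{1}{2} \rho (V_1^2 - V_2^2)
delta_P = 0.5·1000·(9.905² − 9.426²)/1000 = 4.63 kPa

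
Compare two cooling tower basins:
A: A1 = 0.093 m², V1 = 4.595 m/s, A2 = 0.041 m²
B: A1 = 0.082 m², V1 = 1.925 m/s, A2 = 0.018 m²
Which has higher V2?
V2(A) = 10.42 m/s, V2(B) = 8.769 m/s. Answer: A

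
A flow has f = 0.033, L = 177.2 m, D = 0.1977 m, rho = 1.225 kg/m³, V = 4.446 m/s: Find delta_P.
Formula: \Delta P = f \frac{L}{D} \frac{\rho V^2}{2}
delta_P = 0.033·(177.2/0.1977)·0.5·1.225·4.446²/1000 = 0.3581 kPa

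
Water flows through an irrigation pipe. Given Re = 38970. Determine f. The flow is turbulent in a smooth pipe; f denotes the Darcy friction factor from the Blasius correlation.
Formula: f = \frac{0.316}{Re^{0.25}}
f = 0.316/38970^0.25 = 0.02249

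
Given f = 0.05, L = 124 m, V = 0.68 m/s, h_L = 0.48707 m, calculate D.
Formula: h_L = f \frac{L}{D} \frac{V^2}{2g}
Substituting knowns: 0.48707 = 0.05·(124/D)·0.68²/(2·9.81)
Solving for D: D = 0.05·124·0.68²/(2·9.81·0.48707) = 0.3 m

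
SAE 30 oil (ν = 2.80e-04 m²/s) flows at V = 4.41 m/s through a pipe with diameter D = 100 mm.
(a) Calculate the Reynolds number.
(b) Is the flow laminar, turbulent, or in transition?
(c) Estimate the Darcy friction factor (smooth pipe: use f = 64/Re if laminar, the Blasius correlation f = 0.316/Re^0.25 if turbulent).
(a) Re = V·D/ν = 4.41·0.1/2.80e-04 = 1575
(b) Flow regime: laminar (Re < 2300)
(c) Friction factor: f = 64/Re = 64/1575 = 0.04063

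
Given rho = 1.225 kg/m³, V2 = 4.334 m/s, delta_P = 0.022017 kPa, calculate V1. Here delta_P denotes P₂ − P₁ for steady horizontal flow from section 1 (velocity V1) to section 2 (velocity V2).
Formula: \Delta P = \frac{1}{2} \rho (V_1^2 - V_2^2)
Substituting knowns: 0.022017 = 0.5·1.225·(V1² − 4.334²)/1000
Solving for V1: V1 = √(4.334² + 2·(0.022017·1000)/1.225) = 7.398 m/s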